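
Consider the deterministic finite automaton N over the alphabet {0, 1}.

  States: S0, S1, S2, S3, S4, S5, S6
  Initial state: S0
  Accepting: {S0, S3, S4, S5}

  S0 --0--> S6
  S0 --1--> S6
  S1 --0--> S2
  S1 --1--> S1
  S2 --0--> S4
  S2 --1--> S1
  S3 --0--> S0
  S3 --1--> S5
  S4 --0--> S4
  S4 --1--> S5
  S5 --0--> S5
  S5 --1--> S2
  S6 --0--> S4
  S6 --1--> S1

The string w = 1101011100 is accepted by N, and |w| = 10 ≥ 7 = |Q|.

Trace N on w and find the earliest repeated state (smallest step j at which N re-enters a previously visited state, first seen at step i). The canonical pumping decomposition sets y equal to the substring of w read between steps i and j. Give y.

01

State sequence: S0 -1-> S6 -1-> S1 -0-> S2 -1-> S1 -0-> S2 -1-> S1 -1-> S1 -1-> S1 -0-> S2 -0-> S4
First repeat at step 4: S1 was already visited.

So i = 2, j = 4, giving x = w[0:2] = 11, y = w[2:4] = 01, z = w[4:10] = 011100.
Check: |xy| = 4 ≤ 7 and |y| = 2 ≥ 1. Reading y takes N from S1 back to S1, so every xyⁱz is accepted.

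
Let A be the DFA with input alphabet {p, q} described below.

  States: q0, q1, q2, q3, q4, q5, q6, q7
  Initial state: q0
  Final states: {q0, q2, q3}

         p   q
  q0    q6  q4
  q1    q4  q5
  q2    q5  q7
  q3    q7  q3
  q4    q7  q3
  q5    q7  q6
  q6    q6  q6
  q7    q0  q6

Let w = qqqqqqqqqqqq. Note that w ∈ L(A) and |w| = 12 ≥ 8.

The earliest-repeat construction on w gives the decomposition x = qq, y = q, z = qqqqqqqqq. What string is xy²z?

qqqqqqqqqqqqq

xy^2z = qq·q·q·qqqqqqqqq = qqqqqqqqqqqqq.
Reading y = q takes A from q3 back to q3, so after x·y·y the machine is still in q3, and z then leads to the accepting state q3. Hence qqqqqqqqqqqqq ∈ L(A).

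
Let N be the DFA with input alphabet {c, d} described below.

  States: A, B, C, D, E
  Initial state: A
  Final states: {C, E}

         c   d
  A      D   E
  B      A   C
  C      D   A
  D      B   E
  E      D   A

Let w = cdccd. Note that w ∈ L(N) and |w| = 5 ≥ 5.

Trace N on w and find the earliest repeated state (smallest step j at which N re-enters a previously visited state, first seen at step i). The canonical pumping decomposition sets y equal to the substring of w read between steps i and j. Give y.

State sequence: A -c-> D -d-> E -c-> D -c-> B -d-> C
First repeat at step 3: D was already visited.

So i = 1, j = 3, giving x = w[0:1] = c, y = w[1:3] = dc, z = w[3:5] = cd.
Check: |xy| = 3 ≤ 5 and |y| = 2 ≥ 1. Reading y takes N from D back to D, so every xyⁱz is accepted.
The DFA has 5 states, so the proof of the pumping lemma guarantees a repeated state among the first 5+1 visited; the segment between the two visits is the pumpable y.

dc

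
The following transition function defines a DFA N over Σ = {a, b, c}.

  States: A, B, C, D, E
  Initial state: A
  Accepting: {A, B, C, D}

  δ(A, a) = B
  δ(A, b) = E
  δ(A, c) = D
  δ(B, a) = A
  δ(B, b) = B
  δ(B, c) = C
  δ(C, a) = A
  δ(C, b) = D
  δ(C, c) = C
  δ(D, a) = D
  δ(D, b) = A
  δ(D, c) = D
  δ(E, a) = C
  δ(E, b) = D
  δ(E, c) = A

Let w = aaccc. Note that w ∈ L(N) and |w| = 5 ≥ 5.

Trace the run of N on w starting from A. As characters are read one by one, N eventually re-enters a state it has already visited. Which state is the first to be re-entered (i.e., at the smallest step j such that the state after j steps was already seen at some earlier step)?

A

Run of N on w = a a c c c:
  step 0: A  (start)
  step 1: B  (read a: A→B)
  step 2: A  (read a: B→A)   ← first repeat (A seen earlier)
  step 3: D  (read c: A→D)
  step 4: D  (read c: D→D)
  step 5: D  (read c: D→D)

The earliest repeat is at step j = 2: N is in A, which it already visited at step i = 0.
With |Q| = 5, pigeonhole forces a state repeat no later than step 5; the substring read between the first and second visits to that state can be pumped.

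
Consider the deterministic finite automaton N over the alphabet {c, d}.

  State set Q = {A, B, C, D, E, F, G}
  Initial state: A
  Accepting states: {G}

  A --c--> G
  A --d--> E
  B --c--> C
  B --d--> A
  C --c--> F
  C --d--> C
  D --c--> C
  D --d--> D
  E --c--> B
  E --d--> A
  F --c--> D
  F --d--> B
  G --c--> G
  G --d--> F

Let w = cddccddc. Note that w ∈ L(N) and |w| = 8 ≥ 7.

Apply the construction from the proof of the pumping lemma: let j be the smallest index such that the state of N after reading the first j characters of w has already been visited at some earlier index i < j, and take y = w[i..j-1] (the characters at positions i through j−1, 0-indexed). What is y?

dcc

Run of N on w = c d d c c d d c:
  step 0: A  (start)
  step 1: G  (read c: A→G)
  step 2: F  (read d: G→F)
  step 3: B  (read d: F→B)
  step 4: C  (read c: B→C)
  step 5: F  (read c: C→F)   ← first repeat (F seen earlier)
  step 6: B  (read d: F→B)
  step 7: A  (read d: B→A)
  step 8: G  (read c: A→G)

So i = 2, j = 5, giving x = w[0:2] = cd, y = w[2:5] = dcc, z = w[5:8] = ddc.
Check: |xy| = 5 ≤ 7 and |y| = 3 ≥ 1. Reading y takes N from F back to F, so every xyⁱz is accepted.
Since N has 7 states, any run of length ≥ 7 visits 7+1 states, so by pigeonhole some state repeats within the first 7 steps — that repeat gives the pumpable loop.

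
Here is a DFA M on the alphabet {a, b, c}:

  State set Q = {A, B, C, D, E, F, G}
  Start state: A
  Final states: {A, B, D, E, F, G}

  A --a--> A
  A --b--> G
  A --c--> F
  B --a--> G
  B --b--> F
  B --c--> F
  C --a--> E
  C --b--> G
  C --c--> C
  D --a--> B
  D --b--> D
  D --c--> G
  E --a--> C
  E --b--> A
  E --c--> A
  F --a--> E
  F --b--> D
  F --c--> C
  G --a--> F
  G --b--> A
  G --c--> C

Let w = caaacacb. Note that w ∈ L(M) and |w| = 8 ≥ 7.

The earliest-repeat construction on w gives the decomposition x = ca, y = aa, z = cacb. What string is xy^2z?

xy^2z = ca·aa·aa·cacb = caaaaacacb.
Reading y = aa takes M from E back to E, so after x·y·y the machine is still in E, and z then leads to the accepting state D. Hence caaaaacacb ∈ L(M).

caaaaacacb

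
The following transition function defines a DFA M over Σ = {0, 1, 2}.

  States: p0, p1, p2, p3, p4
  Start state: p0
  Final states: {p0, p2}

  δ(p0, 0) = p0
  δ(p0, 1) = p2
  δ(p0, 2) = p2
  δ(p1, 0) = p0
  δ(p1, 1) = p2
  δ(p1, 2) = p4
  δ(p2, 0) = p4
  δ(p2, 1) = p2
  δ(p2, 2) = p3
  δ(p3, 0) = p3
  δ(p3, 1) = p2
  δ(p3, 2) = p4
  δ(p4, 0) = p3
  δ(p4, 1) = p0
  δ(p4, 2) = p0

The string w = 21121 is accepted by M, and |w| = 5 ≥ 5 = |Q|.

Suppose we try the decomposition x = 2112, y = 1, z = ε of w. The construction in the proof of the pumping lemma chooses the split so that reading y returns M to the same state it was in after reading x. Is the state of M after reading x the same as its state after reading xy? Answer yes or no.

no

Run of M on the first 5 characters of w = 2 1 1 2 1:
  step 0: p0  (start)
  step 1: p2  (read 2: p0→p2)
  step 2: p2  (read 1: p2→p2)
  step 3: p2  (read 1: p2→p2)
  step 4: p3  (read 2: p2→p3)
  step 5: p2  (read 1: p3→p2)

After x (step 4): p3. After xy (step 5): p2.
They differ (p3 ≠ p2), so y is not a cycle from the state after x; this split is not the one the pumping-lemma construction produces, and pumping y need not keep the string in L(M).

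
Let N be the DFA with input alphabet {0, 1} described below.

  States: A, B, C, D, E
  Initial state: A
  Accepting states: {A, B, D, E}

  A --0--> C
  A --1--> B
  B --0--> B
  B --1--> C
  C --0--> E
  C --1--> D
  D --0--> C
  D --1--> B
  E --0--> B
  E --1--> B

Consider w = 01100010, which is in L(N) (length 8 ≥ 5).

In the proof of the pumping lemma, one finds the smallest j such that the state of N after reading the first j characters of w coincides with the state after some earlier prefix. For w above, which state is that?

B

State sequence: A -0-> C -1-> D -1-> B -0-> B -0-> B -0-> B -1-> C -0-> E
First repeat at step 4: B was already visited.

The earliest repeat is at step j = 4: N is in B, which it already visited at step i = 3.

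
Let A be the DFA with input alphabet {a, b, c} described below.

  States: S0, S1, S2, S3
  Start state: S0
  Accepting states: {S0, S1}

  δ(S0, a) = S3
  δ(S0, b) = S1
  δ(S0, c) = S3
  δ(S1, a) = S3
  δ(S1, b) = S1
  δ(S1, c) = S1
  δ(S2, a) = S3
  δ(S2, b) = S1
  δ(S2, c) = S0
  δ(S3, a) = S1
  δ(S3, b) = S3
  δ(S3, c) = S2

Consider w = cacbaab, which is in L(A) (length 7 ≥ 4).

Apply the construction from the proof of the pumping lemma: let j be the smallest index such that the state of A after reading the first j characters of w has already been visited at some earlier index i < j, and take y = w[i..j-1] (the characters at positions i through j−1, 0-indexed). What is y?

State sequence: S0 -c-> S3 -a-> S1 -c-> S1 -b-> S1 -a-> S3 -a-> S1 -b-> S1
First repeat at step 3: S1 was already visited.

So i = 2, j = 3, giving x = w[0:2] = ca, y = w[2:3] = c, z = w[3:7] = baab.
Check: |xy| = 3 ≤ 4 and |y| = 1 ≥ 1. Reading y takes A from S1 back to S1, so every xyⁱz is accepted.

c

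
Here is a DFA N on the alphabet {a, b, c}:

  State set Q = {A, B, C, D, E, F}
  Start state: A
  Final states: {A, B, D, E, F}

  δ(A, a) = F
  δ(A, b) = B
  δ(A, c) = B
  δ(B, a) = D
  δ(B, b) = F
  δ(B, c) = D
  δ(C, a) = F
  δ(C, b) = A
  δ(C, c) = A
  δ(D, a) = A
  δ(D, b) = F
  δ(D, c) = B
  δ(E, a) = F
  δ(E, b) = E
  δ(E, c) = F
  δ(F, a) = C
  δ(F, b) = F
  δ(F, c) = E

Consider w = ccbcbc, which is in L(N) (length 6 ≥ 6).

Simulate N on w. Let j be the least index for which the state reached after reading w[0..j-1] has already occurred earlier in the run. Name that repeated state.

State sequence: A -c-> B -c-> D -b-> F -c-> E -b-> E -c-> F
First repeat at step 5: E was already visited.

The earliest repeat is at step j = 5: N is in E, which it already visited at step i = 4.
Since N has 6 states, any run of length ≥ 6 visits 6+1 states, so by pigeonhole some state repeats within the first 6 steps — that repeat gives the pumpable loop.

E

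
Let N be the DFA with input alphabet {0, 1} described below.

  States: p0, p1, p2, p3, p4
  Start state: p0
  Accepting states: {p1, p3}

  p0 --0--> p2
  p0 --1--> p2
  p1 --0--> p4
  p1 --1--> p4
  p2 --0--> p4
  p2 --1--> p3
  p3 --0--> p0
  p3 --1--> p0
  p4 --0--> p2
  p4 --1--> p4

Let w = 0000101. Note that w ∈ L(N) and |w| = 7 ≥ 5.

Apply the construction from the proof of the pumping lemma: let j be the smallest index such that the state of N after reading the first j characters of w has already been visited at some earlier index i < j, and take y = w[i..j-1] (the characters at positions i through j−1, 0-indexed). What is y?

Run of N on w = 0 0 0 0 1 0 1:
  step 0: p0  (start)
  step 1: p2  (read 0: p0→p2)
  step 2: p4  (read 0: p2→p4)
  step 3: p2  (read 0: p4→p2)   ← first repeat (p2 seen earlier)
  step 4: p4  (read 0: p2→p4)
  step 5: p4  (read 1: p4→p4)
  step 6: p2  (read 0: p4→p2)
  step 7: p3  (read 1: p2→p3)

So i = 1, j = 3, giving x = w[0:1] = 0, y = w[1:3] = 00, z = w[3:7] = 0101.
Check: |xy| = 3 ≤ 5 and |y| = 2 ≥ 1. Reading y takes N from p2 back to p2, so every xyⁱz is accepted.

00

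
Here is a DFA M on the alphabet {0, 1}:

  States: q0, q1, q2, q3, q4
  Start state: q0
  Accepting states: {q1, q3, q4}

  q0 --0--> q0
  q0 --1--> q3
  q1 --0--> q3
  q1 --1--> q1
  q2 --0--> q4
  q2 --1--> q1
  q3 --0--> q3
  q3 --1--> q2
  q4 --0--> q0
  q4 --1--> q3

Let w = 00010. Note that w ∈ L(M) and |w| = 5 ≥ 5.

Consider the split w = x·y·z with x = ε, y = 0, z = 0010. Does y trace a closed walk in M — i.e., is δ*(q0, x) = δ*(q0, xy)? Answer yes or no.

State sequence: q0 -0-> q0

After x (step 0): q0. After xy (step 1): q0.
They match, so y = 0 drives M around a cycle from q0 back to itself; pumping y any number of times keeps M in q0 before reading z, and xyⁱz ∈ L(M) for every i ≥ 0.

yes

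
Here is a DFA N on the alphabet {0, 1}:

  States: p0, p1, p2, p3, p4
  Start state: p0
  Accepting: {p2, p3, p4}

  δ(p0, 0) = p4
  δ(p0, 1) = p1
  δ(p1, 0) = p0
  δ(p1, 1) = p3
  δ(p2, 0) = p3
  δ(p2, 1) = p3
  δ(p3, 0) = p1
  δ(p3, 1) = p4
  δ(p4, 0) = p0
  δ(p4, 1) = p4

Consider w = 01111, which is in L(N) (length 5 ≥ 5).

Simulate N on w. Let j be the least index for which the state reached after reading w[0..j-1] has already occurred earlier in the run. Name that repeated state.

p4

Run of N on w = 0 1 1 1 1:
  step 0: p0  (start)
  step 1: p4  (read 0: p0→p4)
  step 2: p4  (read 1: p4→p4)   ← first repeat (p4 seen earlier)
  step 3: p4  (read 1: p4→p4)
  step 4: p4  (read 1: p4→p4)
  step 5: p4  (read 1: p4→p4)

The earliest repeat is at step j = 2: N is in p4, which it already visited at step i = 1.
Pumping length from the standard proof: p = 5 (the number of states). The repeated state found above gives |xy| = j ≤ 5 and |y| = j − i ≥ 1.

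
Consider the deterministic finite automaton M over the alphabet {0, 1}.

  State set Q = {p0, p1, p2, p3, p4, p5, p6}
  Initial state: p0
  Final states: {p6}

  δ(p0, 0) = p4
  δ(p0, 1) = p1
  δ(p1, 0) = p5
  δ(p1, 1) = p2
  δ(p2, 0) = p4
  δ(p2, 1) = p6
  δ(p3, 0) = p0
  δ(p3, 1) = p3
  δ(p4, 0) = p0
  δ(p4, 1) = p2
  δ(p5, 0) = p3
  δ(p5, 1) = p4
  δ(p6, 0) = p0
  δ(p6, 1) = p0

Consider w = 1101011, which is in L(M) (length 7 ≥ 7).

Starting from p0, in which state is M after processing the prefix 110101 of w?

State sequence: p0 -1-> p1 -1-> p2 -0-> p4 -1-> p2 -0-> p4 -1-> p2

After reading 6 characters, M is in state p2.

p2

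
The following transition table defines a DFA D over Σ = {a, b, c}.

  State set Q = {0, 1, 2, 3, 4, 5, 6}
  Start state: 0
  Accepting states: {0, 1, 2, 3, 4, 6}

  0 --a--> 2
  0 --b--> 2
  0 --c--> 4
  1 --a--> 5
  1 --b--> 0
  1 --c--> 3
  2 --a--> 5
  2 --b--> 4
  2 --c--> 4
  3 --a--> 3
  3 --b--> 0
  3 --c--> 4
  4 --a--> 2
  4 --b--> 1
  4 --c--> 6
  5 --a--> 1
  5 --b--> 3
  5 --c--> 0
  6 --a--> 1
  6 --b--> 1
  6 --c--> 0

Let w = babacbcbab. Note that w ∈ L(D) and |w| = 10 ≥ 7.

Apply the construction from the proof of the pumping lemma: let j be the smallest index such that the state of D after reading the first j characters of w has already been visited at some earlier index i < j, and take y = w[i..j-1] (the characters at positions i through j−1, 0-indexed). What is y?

a

Run of D on w = b a b a c b c b a b:
  step 0: 0  (start)
  step 1: 2  (read b: 0→2)
  step 2: 5  (read a: 2→5)
  step 3: 3  (read b: 5→3)
  step 4: 3  (read a: 3→3)   ← first repeat (3 seen earlier)
  step 5: 4  (read c: 3→4)
  step 6: 1  (read b: 4→1)
  step 7: 3  (read c: 1→3)
  step 8: 0  (read b: 3→0)
  step 9: 2  (read a: 0→2)
  step 10: 4  (read b: 2→4)

So i = 3, j = 4, giving x = w[0:3] = bab, y = w[3:4] = a, z = w[4:10] = cbcbab.
Check: |xy| = 4 ≤ 7 and |y| = 1 ≥ 1. Reading y takes D from 3 back to 3, so every xyⁱz is accepted.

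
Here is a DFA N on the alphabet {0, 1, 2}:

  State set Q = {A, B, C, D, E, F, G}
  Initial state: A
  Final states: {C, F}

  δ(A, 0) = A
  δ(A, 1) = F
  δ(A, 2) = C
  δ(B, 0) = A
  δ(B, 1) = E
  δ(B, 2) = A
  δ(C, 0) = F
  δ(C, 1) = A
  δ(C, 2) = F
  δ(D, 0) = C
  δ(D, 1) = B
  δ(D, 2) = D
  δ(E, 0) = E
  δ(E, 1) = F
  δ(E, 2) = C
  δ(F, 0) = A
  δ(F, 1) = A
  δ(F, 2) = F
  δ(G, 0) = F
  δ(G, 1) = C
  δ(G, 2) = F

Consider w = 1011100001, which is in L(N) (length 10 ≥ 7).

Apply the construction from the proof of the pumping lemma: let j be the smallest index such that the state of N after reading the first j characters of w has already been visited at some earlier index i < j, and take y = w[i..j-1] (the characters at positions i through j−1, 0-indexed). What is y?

10

Run of N on w = 1 0 1 1 1 0 0 0 0 1:
  step 0: A  (start)
  step 1: F  (read 1: A→F)
  step 2: A  (read 0: F→A)   ← first repeat (A seen earlier)
  step 3: F  (read 1: A→F)
  step 4: A  (read 1: F→A)
  step 5: F  (read 1: A→F)
  step 6: A  (read 0: F→A)
  step 7: A  (read 0: A→A)
  step 8: A  (read 0: A→A)
  step 9: A  (read 0: A→A)
  step 10: F  (read 1: A→F)

So i = 0, j = 2, giving x = w[0:0] = ε, y = w[0:2] = 10, z = w[2:10] = 11100001.
Check: |xy| = 2 ≤ 7 and |y| = 2 ≥ 1. Reading y takes N from A back to A, so every xyⁱz is accepted.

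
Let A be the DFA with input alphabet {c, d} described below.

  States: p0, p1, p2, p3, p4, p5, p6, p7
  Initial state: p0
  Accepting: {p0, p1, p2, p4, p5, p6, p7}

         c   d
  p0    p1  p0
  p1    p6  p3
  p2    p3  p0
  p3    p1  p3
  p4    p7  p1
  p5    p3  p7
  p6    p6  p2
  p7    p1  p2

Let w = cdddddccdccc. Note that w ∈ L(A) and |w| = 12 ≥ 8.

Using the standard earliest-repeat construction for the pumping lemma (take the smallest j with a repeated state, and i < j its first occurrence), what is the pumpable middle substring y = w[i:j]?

State sequence: p0 -c-> p1 -d-> p3 -d-> p3 -d-> p3 -d-> p3 -d-> p3 -c-> p1 -c-> p6 -d-> p2 -c-> p3 -c-> p1 -c-> p6
First repeat at step 3: p3 was already visited.

So i = 2, j = 3, giving x = w[0:2] = cd, y = w[2:3] = d, z = w[3:12] = dddccdccc.
Check: |xy| = 3 ≤ 8 and |y| = 1 ≥ 1. Reading y takes A from p3 back to p3, so every xyⁱz is accepted.
Pumping length from the standard proof: p = 8 (the number of states). The repeated state found above gives |xy| = j ≤ 8 and |y| = j − i ≥ 1.

d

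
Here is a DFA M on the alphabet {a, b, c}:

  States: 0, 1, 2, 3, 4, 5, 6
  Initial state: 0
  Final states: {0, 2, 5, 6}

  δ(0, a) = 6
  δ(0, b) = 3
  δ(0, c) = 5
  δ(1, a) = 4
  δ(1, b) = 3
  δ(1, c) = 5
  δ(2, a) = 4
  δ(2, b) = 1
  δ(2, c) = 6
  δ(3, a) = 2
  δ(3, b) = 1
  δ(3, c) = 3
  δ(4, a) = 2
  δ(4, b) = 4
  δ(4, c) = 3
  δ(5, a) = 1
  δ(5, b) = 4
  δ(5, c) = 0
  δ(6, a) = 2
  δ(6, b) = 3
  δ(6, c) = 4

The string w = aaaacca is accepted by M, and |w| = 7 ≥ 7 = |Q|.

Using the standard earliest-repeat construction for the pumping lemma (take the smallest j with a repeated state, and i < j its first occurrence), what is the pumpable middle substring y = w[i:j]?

State sequence: 0 -a-> 6 -a-> 2 -a-> 4 -a-> 2 -c-> 6 -c-> 4 -a-> 2
First repeat at step 4: 2 was already visited.

So i = 2, j = 4, giving x = w[0:2] = aa, y = w[2:4] = aa, z = w[4:7] = cca.
Check: |xy| = 4 ≤ 7 and |y| = 2 ≥ 1. Reading y takes M from 2 back to 2, so every xyⁱz is accepted.

aa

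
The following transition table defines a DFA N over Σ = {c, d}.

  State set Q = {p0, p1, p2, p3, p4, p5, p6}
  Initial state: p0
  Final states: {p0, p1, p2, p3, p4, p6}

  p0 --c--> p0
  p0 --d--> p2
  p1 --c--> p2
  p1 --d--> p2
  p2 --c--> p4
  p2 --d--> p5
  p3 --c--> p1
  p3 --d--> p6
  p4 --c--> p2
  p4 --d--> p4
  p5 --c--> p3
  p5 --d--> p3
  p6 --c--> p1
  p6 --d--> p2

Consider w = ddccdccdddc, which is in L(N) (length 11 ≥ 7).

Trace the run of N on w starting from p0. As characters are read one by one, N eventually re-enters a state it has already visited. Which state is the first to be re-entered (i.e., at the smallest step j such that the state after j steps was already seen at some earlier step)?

State sequence: p0 -d-> p2 -d-> p5 -c-> p3 -c-> p1 -d-> p2 -c-> p4 -c-> p2 -d-> p5 -d-> p3 -d-> p6 -c-> p1
First repeat at step 5: p2 was already visited.

The earliest repeat is at step j = 5: N is in p2, which it already visited at step i = 1.
Pumping length from the standard proof: p = 7 (the number of states). The repeated state found above gives |xy| = j ≤ 7 and |y| = j − i ≥ 1.

p2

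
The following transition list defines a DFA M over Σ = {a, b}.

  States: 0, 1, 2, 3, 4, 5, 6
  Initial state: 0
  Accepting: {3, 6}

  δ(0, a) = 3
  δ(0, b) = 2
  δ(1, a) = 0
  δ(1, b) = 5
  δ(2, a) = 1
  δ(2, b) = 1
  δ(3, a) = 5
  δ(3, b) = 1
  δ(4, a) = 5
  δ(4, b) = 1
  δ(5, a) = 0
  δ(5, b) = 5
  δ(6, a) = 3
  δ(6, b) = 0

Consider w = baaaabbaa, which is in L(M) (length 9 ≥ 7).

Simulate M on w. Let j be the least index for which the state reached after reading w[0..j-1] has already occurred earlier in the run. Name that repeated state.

0

Run of M on w = b a a a a b b a a:
  step 0: 0  (start)
  step 1: 2  (read b: 0→2)
  step 2: 1  (read a: 2→1)
  step 3: 0  (read a: 1→0)   ← first repeat (0 seen earlier)
  step 4: 3  (read a: 0→3)
  step 5: 5  (read a: 3→5)
  step 6: 5  (read b: 5→5)
  step 7: 5  (read b: 5→5)
  step 8: 0  (read a: 5→0)
  step 9: 3  (read a: 0→3)

The earliest repeat is at step j = 3: M is in 0, which it already visited at step i = 0.
Since M has 7 states, any run of length ≥ 7 visits 7+1 states, so by pigeonhole some state repeats within the first 7 steps — that repeat gives the pumpable loop.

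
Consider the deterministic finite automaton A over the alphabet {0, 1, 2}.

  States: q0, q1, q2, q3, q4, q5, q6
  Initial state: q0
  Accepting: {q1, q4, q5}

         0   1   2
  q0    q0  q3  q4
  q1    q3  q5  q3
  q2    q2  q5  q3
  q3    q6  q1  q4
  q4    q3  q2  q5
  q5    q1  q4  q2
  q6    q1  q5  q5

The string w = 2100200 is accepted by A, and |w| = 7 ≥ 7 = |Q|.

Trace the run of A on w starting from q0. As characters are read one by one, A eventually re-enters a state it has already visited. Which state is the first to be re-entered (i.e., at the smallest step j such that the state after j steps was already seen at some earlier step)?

State sequence: q0 -2-> q4 -1-> q2 -0-> q2 -0-> q2 -2-> q3 -0-> q6 -0-> q1
First repeat at step 3: q2 was already visited.

The earliest repeat is at step j = 3: A is in q2, which it already visited at step i = 2.

q2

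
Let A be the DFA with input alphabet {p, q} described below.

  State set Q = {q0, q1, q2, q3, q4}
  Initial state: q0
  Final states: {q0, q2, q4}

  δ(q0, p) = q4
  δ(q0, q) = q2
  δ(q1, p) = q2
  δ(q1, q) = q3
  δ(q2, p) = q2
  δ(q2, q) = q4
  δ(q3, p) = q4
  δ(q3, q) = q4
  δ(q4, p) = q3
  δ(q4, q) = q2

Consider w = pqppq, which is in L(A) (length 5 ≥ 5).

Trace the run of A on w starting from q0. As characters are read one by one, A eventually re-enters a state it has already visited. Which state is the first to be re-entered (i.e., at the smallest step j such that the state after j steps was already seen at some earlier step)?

Run of A on w = p q p p q:
  step 0: q0  (start)
  step 1: q4  (read p: q0→q4)
  step 2: q2  (read q: q4→q2)
  step 3: q2  (read p: q2→q2)   ← first repeat (q2 seen earlier)
  step 4: q2  (read p: q2→q2)
  step 5: q4  (read q: q2→q4)

The earliest repeat is at step j = 3: A is in q2, which it already visited at step i = 2.
With |Q| = 5, pigeonhole forces a state repeat no later than step 5; the substring read between the first and second visits to that state can be pumped.

q2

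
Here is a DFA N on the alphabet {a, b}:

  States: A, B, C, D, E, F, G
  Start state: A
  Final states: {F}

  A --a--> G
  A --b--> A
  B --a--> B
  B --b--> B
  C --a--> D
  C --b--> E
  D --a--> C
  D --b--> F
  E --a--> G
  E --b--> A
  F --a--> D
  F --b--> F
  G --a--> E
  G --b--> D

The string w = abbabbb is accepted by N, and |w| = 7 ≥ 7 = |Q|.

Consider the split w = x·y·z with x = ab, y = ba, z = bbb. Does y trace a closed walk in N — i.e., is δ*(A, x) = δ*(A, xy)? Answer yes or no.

State sequence: A -a-> G -b-> D -b-> F -a-> D

After x (step 2): D. After xy (step 4): D.
They match, so y = ba drives N around a cycle from D back to itself; pumping y any number of times keeps N in D before reading z, and xyⁱz ∈ L(N) for every i ≥ 0.

yes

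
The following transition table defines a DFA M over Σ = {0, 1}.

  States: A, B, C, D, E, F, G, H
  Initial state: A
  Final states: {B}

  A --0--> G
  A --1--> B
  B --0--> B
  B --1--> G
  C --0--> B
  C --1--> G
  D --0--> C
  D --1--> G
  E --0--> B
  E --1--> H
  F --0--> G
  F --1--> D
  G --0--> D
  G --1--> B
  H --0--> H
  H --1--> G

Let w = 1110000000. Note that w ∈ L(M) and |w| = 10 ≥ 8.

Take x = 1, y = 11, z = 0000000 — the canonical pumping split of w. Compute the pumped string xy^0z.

xy⁰z = xz = 1·0000000 = 10000000.
Reading y = 11 takes M from B back to B, so after x the machine is still in B, and z then leads to the accepting state B. Hence 10000000 ∈ L(M).

10000000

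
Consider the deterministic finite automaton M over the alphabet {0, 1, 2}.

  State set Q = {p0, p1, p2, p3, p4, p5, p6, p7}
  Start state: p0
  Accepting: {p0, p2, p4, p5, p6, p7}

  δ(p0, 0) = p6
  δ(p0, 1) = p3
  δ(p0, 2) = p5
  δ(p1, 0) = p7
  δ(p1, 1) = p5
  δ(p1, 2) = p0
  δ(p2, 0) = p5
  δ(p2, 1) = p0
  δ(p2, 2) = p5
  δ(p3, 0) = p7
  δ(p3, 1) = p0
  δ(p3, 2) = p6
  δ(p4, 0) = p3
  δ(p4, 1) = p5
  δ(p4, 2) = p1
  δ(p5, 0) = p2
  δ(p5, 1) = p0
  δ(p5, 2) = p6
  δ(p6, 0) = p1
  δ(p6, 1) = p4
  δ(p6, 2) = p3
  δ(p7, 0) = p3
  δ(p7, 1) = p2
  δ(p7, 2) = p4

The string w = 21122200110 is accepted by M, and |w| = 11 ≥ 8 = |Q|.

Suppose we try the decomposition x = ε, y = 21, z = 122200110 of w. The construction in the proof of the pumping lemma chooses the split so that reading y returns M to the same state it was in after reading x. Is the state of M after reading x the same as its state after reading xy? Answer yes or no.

yes

State sequence: p0 -2-> p5 -1-> p0

After x (step 0): p0. After xy (step 2): p0.
They match, so y = 21 drives M around a cycle from p0 back to itself; pumping y any number of times keeps M in p0 before reading z, and xyⁱz ∈ L(M) for every i ≥ 0.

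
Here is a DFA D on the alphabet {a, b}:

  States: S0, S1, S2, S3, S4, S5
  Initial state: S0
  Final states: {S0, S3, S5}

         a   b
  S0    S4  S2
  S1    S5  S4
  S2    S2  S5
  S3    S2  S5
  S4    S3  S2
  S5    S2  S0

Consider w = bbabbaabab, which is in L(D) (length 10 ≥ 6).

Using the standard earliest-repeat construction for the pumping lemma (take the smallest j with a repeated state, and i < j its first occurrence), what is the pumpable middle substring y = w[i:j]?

State sequence: S0 -b-> S2 -b-> S5 -a-> S2 -b-> S5 -b-> S0 -a-> S4 -a-> S3 -b-> S5 -a-> S2 -b-> S5
First repeat at step 3: S2 was already visited.

So i = 1, j = 3, giving x = w[0:1] = b, y = w[1:3] = ba, z = w[3:10] = bbaabab.
Check: |xy| = 3 ≤ 6 and |y| = 2 ≥ 1. Reading y takes D from S2 back to S2, so every xyⁱz is accepted.
Pumping length from the standard proof: p = 6 (the number of states). The repeated state found above gives |xy| = j ≤ 6 and |y| = j − i ≥ 1.

ba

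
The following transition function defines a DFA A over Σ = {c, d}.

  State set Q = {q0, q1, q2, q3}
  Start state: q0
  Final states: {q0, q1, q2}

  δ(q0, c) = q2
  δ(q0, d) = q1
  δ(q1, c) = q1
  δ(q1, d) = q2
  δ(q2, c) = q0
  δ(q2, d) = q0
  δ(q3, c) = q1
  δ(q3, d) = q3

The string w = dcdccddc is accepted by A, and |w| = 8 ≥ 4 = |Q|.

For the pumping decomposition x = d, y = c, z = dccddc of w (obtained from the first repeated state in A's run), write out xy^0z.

ddccddc

xy⁰z = xz = d·dccddc = ddccddc.
Reading y = c takes A from q1 back to q1, so after x the machine is still in q1, and z then leads to the accepting state q1. Hence ddccddc ∈ L(A).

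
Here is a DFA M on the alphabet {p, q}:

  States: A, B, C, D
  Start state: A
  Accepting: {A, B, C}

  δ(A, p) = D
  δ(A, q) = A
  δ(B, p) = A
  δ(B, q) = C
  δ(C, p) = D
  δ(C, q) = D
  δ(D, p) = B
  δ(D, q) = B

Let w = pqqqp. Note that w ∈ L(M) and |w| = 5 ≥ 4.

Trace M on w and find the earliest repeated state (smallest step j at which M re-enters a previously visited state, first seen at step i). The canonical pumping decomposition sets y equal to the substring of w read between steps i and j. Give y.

Run of M on w = p q q q p:
  step 0: A  (start)
  step 1: D  (read p: A→D)
  step 2: B  (read q: D→B)
  step 3: C  (read q: B→C)
  step 4: D  (read q: C→D)   ← first repeat (D seen earlier)
  step 5: B  (read p: D→B)

So i = 1, j = 4, giving x = w[0:1] = p, y = w[1:4] = qqq, z = w[4:5] = p.
Check: |xy| = 4 ≤ 4 and |y| = 3 ≥ 1. Reading y takes M from D back to D, so every xyⁱz is accepted.

qqq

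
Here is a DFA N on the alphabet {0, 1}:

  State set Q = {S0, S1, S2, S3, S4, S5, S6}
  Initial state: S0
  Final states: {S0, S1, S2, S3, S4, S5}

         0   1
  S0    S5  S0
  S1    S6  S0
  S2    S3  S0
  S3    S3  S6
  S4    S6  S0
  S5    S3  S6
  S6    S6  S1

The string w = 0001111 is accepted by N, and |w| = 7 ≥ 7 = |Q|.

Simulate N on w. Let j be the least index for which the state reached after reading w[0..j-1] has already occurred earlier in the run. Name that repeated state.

S3

State sequence: S0 -0-> S5 -0-> S3 -0-> S3 -1-> S6 -1-> S1 -1-> S0 -1-> S0
First repeat at step 3: S3 was already visited.

The earliest repeat is at step j = 3: N is in S3, which it already visited at step i = 2.
The DFA has 7 states, so the proof of the pumping lemma guarantees a repeated state among the first 7+1 visited; the segment between the two visits is the pumpable y.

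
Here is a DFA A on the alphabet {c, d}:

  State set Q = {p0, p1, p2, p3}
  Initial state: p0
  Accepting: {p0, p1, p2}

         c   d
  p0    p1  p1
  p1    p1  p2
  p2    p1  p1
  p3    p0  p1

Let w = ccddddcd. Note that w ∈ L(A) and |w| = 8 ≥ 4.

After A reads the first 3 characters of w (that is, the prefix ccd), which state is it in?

State sequence: p0 -c-> p1 -c-> p1 -d-> p2

After reading 3 characters, A is in state p2.
(This kind of state-tracing is the core of the pumping-lemma construction: with 4 states, pigeonhole forces a repeat within the first 4 steps.)

p2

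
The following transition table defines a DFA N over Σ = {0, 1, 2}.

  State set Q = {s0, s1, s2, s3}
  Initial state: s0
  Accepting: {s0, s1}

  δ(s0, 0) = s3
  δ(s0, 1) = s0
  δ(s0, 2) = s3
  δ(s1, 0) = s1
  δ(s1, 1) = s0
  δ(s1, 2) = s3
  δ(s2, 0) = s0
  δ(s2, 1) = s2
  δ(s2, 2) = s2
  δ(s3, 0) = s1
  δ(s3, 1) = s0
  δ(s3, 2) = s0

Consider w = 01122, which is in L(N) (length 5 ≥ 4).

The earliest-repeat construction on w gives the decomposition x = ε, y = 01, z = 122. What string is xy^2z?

xy^2z = ε·01·01·122 = 0101122.
Reading y = 01 takes N from s0 back to s0, so after x·y·y the machine is still in s0, and z then leads to the accepting state s0. Hence 0101122 ∈ L(N).

0101122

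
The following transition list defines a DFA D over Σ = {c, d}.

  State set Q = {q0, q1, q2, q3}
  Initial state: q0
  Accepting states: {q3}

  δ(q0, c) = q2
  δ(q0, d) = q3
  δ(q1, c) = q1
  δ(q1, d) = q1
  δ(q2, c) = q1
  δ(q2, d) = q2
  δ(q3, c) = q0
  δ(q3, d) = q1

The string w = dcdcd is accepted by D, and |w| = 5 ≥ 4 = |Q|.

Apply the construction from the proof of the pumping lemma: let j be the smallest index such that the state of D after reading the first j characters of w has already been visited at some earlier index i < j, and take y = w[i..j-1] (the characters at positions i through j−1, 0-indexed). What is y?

State sequence: q0 -d-> q3 -c-> q0 -d-> q3 -c-> q0 -d-> q3
First repeat at step 2: q0 was already visited.

So i = 0, j = 2, giving x = w[0:0] = ε, y = w[0:2] = dc, z = w[2:5] = dcd.
Check: |xy| = 2 ≤ 4 and |y| = 2 ≥ 1. Reading y takes D from q0 back to q0, so every xyⁱz is accepted.
The DFA has 4 states, so the proof of the pumping lemma guarantees a repeated state among the first 4+1 visited; the segment between the two visits is the pumpable y.

dc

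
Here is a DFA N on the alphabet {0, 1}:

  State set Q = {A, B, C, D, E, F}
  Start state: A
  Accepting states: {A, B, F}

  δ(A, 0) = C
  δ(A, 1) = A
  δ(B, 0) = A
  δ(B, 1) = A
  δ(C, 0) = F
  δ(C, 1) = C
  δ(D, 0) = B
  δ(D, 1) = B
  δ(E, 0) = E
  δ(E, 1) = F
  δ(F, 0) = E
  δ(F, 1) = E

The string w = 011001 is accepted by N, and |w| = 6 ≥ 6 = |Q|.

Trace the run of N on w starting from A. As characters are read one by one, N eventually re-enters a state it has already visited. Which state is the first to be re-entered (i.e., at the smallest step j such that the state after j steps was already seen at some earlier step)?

C

State sequence: A -0-> C -1-> C -1-> C -0-> F -0-> E -1-> F
First repeat at step 2: C was already visited.

The earliest repeat is at step j = 2: N is in C, which it already visited at step i = 1.
The DFA has 6 states, so the proof of the pumping lemma guarantees a repeated state among the first 6+1 visited; the segment between the two visits is the pumpable y.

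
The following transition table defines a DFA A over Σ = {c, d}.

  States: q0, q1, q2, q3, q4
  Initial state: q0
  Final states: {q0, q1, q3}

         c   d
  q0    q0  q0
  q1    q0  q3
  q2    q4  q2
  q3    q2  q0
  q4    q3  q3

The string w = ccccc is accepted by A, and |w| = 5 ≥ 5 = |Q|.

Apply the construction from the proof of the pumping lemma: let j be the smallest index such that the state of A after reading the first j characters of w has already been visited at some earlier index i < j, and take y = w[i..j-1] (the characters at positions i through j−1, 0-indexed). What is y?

State sequence: q0 -c-> q0 -c-> q0 -c-> q0 -c-> q0 -c-> q0
First repeat at step 1: q0 was already visited.

So i = 0, j = 1, giving x = w[0:0] = ε, y = w[0:1] = c, z = w[1:5] = cccc.
Check: |xy| = 1 ≤ 5 and |y| = 1 ≥ 1. Reading y takes A from q0 back to q0, so every xyⁱz is accepted.

c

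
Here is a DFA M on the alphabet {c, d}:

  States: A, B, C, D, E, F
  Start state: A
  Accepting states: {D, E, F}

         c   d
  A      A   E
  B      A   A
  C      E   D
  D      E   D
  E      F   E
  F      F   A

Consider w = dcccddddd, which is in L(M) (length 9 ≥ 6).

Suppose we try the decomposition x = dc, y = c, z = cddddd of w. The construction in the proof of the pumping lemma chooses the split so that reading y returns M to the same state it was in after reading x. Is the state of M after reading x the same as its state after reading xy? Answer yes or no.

Run of M on the first 3 characters of w = d c c:
  step 0: A  (start)
  step 1: E  (read d: A→E)
  step 2: F  (read c: E→F)
  step 3: F  (read c: F→F)

After x (step 2): F. After xy (step 3): F.
They match, so y = c drives M around a cycle from F back to itself; pumping y any number of times keeps M in F before reading z, and xyⁱz ∈ L(M) for every i ≥ 0.

yes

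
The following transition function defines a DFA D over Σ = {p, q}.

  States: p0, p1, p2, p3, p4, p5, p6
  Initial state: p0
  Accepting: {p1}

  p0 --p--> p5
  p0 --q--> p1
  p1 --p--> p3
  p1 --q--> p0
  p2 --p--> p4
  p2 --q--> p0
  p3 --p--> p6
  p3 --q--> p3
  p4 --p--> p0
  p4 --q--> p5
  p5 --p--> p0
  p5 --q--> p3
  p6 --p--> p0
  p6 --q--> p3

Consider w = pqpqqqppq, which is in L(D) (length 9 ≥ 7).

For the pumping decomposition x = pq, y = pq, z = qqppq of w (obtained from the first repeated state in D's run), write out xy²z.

pqpqpqqqppq

xy^2z = pq·pq·pq·qqppq = pqpqpqqqppq.
Reading y = pq takes D from p3 back to p3, so after x·y·y the machine is still in p3, and z then leads to the accepting state p1. Hence pqpqpqqqppq ∈ L(D).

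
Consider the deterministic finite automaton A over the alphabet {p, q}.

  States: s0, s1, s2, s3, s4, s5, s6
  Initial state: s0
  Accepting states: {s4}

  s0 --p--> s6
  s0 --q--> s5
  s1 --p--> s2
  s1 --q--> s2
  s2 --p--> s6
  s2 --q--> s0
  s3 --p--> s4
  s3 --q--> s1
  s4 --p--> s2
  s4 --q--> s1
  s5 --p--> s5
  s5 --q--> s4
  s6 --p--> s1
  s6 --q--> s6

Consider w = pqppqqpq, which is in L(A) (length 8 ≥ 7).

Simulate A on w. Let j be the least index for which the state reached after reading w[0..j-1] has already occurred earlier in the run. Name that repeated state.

Run of A on w = p q p p q q p q:
  step 0: s0  (start)
  step 1: s6  (read p: s0→s6)
  step 2: s6  (read q: s6→s6)   ← first repeat (s6 seen earlier)
  step 3: s1  (read p: s6→s1)
  step 4: s2  (read p: s1→s2)
  step 5: s0  (read q: s2→s0)
  step 6: s5  (read q: s0→s5)
  step 7: s5  (read p: s5→s5)
  step 8: s4  (read q: s5→s4)

The earliest repeat is at step j = 2: A is in s6, which it already visited at step i = 1.

s6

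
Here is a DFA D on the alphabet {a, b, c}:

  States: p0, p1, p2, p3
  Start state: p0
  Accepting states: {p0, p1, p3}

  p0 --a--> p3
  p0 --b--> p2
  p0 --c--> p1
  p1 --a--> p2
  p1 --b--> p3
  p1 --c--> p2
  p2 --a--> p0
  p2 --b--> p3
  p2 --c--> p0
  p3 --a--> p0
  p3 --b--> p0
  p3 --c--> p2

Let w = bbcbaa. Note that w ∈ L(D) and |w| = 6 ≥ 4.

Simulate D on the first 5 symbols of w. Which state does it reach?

Run of D on the first 5 characters of w = b b c b a:
  step 0: p0  (start)
  step 1: p2  (read b: p0→p2)
  step 2: p3  (read b: p2→p3)
  step 3: p2  (read c: p3→p2)
  step 4: p3  (read b: p2→p3)
  step 5: p0  (read a: p3→p0)

After reading 5 characters, D is in state p0.

p0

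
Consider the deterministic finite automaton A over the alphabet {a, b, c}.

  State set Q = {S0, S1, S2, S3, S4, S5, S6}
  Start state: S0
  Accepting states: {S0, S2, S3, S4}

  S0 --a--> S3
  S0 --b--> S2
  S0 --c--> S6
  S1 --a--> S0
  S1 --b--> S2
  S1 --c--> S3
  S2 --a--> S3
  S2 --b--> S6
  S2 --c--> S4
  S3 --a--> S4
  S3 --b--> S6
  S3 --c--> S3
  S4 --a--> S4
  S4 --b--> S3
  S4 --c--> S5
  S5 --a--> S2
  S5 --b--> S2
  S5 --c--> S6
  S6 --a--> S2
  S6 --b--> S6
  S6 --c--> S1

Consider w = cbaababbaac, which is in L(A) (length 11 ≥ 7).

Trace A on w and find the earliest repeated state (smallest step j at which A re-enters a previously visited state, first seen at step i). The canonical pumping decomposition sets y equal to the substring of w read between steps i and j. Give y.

b

Run of A on w = c b a a b a b b a a c:
  step 0: S0  (start)
  step 1: S6  (read c: S0→S6)
  step 2: S6  (read b: S6→S6)   ← first repeat (S6 seen earlier)
  step 3: S2  (read a: S6→S2)
  step 4: S3  (read a: S2→S3)
  step 5: S6  (read b: S3→S6)
  step 6: S2  (read a: S6→S2)
  step 7: S6  (read b: S2→S6)
  step 8: S6  (read b: S6→S6)
  step 9: S2  (read a: S6→S2)
  step 10: S3  (read a: S2→S3)
  step 11: S3  (read c: S3→S3)

So i = 1, j = 2, giving x = w[0:1] = c, y = w[1:2] = b, z = w[2:11] = aababbaac.
Check: |xy| = 2 ≤ 7 and |y| = 1 ≥ 1. Reading y takes A from S6 back to S6, so every xyⁱz is accepted.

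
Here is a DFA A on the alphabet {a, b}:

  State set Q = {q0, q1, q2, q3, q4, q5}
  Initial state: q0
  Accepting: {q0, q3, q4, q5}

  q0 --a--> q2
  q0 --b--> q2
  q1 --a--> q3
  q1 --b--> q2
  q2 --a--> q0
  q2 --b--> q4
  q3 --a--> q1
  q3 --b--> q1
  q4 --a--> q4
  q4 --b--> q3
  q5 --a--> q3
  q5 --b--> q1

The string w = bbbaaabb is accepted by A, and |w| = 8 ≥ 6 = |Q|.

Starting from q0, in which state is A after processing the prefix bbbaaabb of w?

q4

Run of A on the first 8 characters of w = b b b a a a b b:
  step 0: q0  (start)
  step 1: q2  (read b: q0→q2)
  step 2: q4  (read b: q2→q4)
  step 3: q3  (read b: q4→q3)
  step 4: q1  (read a: q3→q1)
  step 5: q3  (read a: q1→q3)
  step 6: q1  (read a: q3→q1)
  step 7: q2  (read b: q1→q2)
  step 8: q4  (read b: q2→q4)

After reading 8 characters, A is in state q4.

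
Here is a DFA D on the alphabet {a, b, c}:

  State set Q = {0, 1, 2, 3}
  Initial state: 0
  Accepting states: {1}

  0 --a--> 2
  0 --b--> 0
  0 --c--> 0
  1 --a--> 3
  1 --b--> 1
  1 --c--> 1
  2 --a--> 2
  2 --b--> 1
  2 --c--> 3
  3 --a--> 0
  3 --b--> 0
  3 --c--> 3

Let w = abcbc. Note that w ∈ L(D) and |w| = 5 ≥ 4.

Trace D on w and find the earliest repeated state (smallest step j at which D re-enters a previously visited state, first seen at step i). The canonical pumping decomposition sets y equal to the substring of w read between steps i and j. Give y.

c

State sequence: 0 -a-> 2 -b-> 1 -c-> 1 -b-> 1 -c-> 1
First repeat at step 3: 1 was already visited.

So i = 2, j = 3, giving x = w[0:2] = ab, y = w[2:3] = c, z = w[3:5] = bc.
Check: |xy| = 3 ≤ 4 and |y| = 1 ≥ 1. Reading y takes D from 1 back to 1, so every xyⁱz is accepted.
With |Q| = 4, pigeonhole forces a state repeat no later than step 4; the substring read between the first and second visits to that state can be pumped.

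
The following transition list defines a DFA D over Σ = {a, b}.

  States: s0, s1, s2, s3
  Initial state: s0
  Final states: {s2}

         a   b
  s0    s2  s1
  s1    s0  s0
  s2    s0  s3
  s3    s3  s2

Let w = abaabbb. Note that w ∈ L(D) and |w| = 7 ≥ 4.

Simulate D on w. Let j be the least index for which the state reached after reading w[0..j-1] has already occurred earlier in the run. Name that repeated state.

s3

Run of D on w = a b a a b b b:
  step 0: s0  (start)
  step 1: s2  (read a: s0→s2)
  step 2: s3  (read b: s2→s3)
  step 3: s3  (read a: s3→s3)   ← first repeat (s3 seen earlier)
  step 4: s3  (read a: s3→s3)
  step 5: s2  (read b: s3→s2)
  step 6: s3  (read b: s2→s3)
  step 7: s2  (read b: s3→s2)

The earliest repeat is at step j = 3: D is in s3, which it already visited at step i = 2.
The DFA has 4 states, so the proof of the pumping lemma guarantees a repeated state among the first 4+1 visited; the segment between the two visits is the pumpable y.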